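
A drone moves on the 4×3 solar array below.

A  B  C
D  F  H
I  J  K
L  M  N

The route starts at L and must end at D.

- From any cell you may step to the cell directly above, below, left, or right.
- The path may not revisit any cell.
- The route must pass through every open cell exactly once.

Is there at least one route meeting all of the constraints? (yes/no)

Colour the cells like a checkerboard: each orthogonal step flips colour, so a Hamiltonian route alternates colours. Here there are 6 cells of one colour and 6 of the other, with start on the same colour as the goal — the counts and endpoints can't be arranged into an alternating sequence of length 12, so no Hamiltonian route exists.

no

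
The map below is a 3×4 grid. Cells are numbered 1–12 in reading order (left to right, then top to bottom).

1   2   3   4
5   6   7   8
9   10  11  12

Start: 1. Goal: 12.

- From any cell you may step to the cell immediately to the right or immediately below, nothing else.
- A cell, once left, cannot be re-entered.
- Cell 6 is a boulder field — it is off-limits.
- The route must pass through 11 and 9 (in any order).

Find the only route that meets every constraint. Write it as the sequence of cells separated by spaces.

1 5 9 10 11 12

Moves only go right or down, so the column and row indices never decrease.
Route from 1: down 2 to 9, right 3 to 12 — 5 moves in all.
Check: all required cells visited.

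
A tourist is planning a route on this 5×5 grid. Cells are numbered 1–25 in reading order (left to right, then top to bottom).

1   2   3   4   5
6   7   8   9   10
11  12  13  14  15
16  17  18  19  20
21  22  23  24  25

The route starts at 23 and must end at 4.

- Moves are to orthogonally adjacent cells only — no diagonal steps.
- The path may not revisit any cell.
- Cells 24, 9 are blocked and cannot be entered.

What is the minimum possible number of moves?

5

The Manhattan distance from 23 to 4 is |5−1| + |3−4| = 5, so at least 5 moves are needed.
A route of 5 moves achieves this: 23 → 18 → 13 → 8 → 3 → 4.
Since 5 matches the lower bound, it is optimal.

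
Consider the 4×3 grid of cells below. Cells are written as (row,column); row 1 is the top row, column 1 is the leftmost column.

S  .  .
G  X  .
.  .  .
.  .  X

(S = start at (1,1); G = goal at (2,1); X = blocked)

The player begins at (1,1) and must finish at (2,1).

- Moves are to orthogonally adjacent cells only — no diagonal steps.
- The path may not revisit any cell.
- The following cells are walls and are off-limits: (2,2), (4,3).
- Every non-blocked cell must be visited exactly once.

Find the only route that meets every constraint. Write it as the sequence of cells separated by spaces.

Need to visit all 10 open cells exactly once, starting at (1,1) and ending at (2,1).
Cell (2,3) has only two open neighbours ((1,3) and (3,3)), so the path must pass straight through it: one of those is the cell it's entered from and the other is where it exits.
Route from (1,1): 2× right (reaching (1,3)), 2× down (reaching (3,3)), left to (3,2), down to (4,2), left to (4,1), 2× up (reaching (2,1)) — 9 moves in all.
Check: all 10 open cells covered.

(1,1) (1,2) (1,3) (2,3) (3,3) (3,2) (4,2) (4,1) (3,1) (2,1)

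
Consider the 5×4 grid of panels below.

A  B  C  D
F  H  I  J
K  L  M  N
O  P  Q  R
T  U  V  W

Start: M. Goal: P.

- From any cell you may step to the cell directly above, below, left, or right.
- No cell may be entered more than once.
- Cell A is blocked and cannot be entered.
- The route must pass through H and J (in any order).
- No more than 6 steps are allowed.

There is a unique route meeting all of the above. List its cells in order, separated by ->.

The budget equals the shortest possible length, so every move has to be on a shortest route through the required cells.
Route from M: right 1 to N, up 1 to J, left 2 to H, down 2 to P — 6 moves in all.
Check: all required cells visited; 6 ≤ 6 moves.

M -> N -> J -> I -> H -> L -> P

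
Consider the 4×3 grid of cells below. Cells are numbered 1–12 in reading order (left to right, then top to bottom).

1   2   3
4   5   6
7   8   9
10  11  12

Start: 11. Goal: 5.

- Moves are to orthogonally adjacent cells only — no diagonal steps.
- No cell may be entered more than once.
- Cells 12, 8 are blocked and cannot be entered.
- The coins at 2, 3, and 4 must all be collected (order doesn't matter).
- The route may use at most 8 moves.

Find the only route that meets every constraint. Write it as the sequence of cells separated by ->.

11 -> 10 -> 7 -> 4 -> 1 -> 2 -> 3 -> 6 -> 5

The budget equals the shortest possible length, so every move has to be on a shortest route through the required cells.
Route from 11: left 1 to 10, up 3 to 1, right 2 to 3, down 1 to 6, left 1 to 5 — 8 moves in all.
Check: all required cells visited; 8 ≤ 8 moves.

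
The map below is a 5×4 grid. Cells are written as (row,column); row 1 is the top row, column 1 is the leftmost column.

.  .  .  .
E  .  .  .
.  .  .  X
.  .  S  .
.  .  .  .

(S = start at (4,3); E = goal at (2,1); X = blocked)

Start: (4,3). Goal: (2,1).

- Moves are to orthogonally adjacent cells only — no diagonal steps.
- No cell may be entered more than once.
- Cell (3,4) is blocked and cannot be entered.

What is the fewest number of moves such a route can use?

The Manhattan distance from (4,3) to (2,1) is |4−2| + |3−1| = 4, so at least 4 moves are needed.
A route of 4 moves achieves this: (4,3) → (3,3) → (2,3) → (2,2) → (2,1).
Since 4 matches the lower bound, it is optimal.

4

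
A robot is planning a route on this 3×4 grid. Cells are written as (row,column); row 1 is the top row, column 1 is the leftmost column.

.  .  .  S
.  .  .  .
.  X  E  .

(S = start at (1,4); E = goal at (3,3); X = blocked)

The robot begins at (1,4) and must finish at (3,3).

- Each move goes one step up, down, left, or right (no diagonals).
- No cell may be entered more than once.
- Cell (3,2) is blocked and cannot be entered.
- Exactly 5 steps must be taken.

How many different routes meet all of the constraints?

Need simple routes of exactly 5 moves from (1,4) to (3,3) (Manhattan distance 3, so 1 moves are spent on a detour and 1 undoing it).
Enumerating: (1,4) (1,3) (2,3) (2,4) (3,4) (3,3) | (1,4) (1,3) (1,2) (2,2) (2,3) (3,3).
That gives 2 routes.

2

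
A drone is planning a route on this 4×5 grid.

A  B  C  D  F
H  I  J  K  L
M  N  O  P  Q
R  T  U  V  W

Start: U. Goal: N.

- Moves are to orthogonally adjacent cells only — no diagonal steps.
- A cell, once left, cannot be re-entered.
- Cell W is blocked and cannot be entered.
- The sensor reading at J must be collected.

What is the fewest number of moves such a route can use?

4

Any route passes through J somewhere between U and N. Summing Manhattan distances along the two legs (U → J → N) gives a lower bound of 2 + 2 = 4 moves.
A route of 4 moves achieves this: U → O → J → I → N.
Since 4 matches the lower bound, it is optimal.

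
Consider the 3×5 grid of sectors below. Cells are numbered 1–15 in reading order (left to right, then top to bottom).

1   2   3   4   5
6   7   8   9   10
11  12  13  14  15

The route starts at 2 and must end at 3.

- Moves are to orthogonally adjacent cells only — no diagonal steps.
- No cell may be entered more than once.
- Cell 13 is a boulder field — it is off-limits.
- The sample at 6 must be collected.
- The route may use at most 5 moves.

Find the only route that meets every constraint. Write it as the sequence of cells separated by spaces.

Any route must reach 6 and still end at 3 within 5 moves, so the order of the required stops is forced.
Route from 2: left 1 to 1, down 1 to 6, right 2 to 8, up 1 to 3 — 5 moves in all.
Check: all required cells visited; 5 ≤ 5 moves.

2 1 6 7 8 3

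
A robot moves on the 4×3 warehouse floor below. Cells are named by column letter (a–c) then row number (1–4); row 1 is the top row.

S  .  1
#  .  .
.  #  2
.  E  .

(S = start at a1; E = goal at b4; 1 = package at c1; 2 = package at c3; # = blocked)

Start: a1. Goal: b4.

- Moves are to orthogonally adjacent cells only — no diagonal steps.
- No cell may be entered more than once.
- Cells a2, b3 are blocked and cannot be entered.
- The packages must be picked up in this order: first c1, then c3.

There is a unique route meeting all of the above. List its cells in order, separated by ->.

The waypoints must appear in the order c1, c3, with no cell reused.
Route from a1: 2× right (reaching c1), 3× down (reaching c4), left to b4 — 6 moves in all.
Check: order respected (1 at step 2, 2 at step 4).

a1 -> b1 -> c1 -> c2 -> c3 -> c4 -> b4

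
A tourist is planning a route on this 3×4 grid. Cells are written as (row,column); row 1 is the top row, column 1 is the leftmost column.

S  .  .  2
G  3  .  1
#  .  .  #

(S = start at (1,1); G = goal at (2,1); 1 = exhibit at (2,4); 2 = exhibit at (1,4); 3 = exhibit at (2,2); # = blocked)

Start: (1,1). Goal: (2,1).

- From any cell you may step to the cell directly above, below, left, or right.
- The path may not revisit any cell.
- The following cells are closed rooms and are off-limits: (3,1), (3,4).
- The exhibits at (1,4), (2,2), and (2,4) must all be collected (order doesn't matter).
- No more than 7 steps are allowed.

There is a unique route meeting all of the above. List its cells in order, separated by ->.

(1,1) -> (1,2) -> (1,3) -> (1,4) -> (2,4) -> (2,3) -> (2,2) -> (2,1)

The budget equals the shortest possible length, so every move has to be on a shortest route through the required cells.
Route from (1,1): right 3 to (1,4), down 1 to (2,4), left 3 to (2,1) — 7 moves in all.
Check: all required cells visited; 7 ≤ 7 moves.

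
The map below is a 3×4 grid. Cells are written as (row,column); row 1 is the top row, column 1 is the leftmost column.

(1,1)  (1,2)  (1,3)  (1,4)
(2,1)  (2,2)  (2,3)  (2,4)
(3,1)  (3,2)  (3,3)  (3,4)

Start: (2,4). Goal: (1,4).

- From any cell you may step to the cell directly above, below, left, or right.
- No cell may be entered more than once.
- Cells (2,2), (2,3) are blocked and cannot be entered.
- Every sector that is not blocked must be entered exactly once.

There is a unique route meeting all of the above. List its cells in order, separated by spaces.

(2,4) (3,4) (3,3) (3,2) (3,1) (2,1) (1,1) (1,2) (1,3) (1,4)

Need to visit all 10 open cells exactly once, starting at (2,4) and ending at (1,4).
Cell (1,1) has only two open neighbours ((2,1) and (1,2)), so the path must pass straight through it: one of those is the cell it's entered from and the other is where it exits.
Route from (2,4): down to (3,4), 3× left (reaching (3,1)), 2× up (reaching (1,1)), 3× right (reaching (1,4)) — 9 moves in all.
Check: all 10 open cells covered.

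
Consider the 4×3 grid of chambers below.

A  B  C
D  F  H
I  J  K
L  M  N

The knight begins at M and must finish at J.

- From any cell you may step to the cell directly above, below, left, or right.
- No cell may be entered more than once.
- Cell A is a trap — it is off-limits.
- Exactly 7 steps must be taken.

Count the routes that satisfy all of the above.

3

Need simple routes of exactly 7 moves from M to J (Manhattan distance 1, so 3 moves are spent on a detour and 3 undoing it).
Enumerating: M L I D F H K J | M N K H C B F J | M N K H F D I J.
That gives 3 routes.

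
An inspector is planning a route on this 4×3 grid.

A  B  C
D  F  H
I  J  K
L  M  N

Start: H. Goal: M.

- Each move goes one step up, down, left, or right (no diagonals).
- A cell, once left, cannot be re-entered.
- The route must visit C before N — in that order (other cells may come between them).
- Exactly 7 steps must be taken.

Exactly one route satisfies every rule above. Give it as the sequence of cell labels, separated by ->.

The waypoints must appear in the order C, N, with no cell reused.
Route from H: up to C, left to B, 2× down (reaching J), right to K, down to N, left to M — 7 moves in all.
Check: order respected (C at step 1, N at step 6); 7 moves as required.

H -> C -> B -> F -> J -> K -> N -> M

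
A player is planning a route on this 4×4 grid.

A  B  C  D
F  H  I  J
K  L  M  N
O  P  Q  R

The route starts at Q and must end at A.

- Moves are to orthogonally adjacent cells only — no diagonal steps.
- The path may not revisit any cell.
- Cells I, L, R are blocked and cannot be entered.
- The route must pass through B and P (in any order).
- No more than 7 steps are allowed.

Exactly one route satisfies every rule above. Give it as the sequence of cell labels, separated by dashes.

Q - P - O - K - F - H - B - A

The budget equals the shortest possible length, so every move has to be on a shortest route through the required cells.
Route from Q: 2× left (reaching O), 2× up (reaching F), right to H, up to B, left to A — 7 moves in all.
Check: all required cells visited; 7 ≤ 7 moves.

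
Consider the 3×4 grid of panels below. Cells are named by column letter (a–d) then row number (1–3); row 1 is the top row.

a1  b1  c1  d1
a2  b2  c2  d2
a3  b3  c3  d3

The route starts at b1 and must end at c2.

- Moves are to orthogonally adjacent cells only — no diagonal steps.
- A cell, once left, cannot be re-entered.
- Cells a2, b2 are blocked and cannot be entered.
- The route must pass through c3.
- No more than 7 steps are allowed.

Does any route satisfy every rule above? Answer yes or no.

One route that works: b1 → c1 → d1 → d2 → d3 → c3 → c2.

yes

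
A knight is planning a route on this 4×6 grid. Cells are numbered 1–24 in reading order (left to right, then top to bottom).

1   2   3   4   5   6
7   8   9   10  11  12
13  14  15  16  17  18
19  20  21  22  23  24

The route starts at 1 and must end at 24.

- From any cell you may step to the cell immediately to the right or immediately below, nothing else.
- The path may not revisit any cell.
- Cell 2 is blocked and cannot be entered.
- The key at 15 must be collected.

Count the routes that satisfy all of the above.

A right/down-only route from 1 to 24 makes exactly 3 down-moves and 5 right-moves in some order.
With no other constraints that would be C(8,3) = 56 routes.
Split at 15 and multiply the segment counts (each segment already excludes blocked cells): 1→15: 3; 15→24: 4; product = 12.
That gives 12 routes.

12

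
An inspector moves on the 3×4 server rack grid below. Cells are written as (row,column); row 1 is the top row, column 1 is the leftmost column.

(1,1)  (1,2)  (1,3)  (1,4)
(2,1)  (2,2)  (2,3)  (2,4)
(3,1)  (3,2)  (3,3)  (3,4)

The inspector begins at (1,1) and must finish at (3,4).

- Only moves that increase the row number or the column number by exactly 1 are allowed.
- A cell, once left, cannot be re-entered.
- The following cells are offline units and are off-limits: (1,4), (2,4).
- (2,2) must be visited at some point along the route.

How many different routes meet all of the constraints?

4

A right/down-only route from (1,1) to (3,4) makes exactly 2 down-moves and 3 right-moves in some order.
With no other constraints that would be C(5,2) = 10 routes.
Split at (2,2) and multiply the segment counts (each segment already excludes blocked cells): (1,1)→(2,2): 2; (2,2)→(3,4): 2; product = 4.
That gives 4 routes.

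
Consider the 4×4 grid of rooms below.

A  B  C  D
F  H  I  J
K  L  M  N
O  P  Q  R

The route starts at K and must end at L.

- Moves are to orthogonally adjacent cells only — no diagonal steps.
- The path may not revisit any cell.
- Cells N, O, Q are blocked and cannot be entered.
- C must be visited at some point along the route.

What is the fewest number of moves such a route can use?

Any route passes through C somewhere between K and L. Summing Manhattan distances along the two legs (K → C → L) gives a lower bound of 4 + 3 = 7 moves.
A route of 7 moves achieves this: K → F → A → B → C → I → M → L.
Since 7 matches the lower bound, it is optimal.

7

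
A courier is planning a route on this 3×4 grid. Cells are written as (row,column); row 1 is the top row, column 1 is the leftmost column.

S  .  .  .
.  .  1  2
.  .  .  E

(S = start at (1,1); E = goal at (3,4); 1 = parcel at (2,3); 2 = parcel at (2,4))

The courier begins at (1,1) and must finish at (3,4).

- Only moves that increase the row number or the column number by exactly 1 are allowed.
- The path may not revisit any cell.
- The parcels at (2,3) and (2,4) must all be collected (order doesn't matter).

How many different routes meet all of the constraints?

3

A right/down-only route from (1,1) to (3,4) makes exactly 2 down-moves and 3 right-moves in some order.
With no other constraints that would be C(5,2) = 10 routes.
A monotone route can only reach the required cells in the order (2,3), (2,4), so split there and multiply the segment counts: (1,1)→(2,3): 3; (2,3)→(2,4): 1; (2,4)→(3,4): 1; product = 3.
That gives 3 routes.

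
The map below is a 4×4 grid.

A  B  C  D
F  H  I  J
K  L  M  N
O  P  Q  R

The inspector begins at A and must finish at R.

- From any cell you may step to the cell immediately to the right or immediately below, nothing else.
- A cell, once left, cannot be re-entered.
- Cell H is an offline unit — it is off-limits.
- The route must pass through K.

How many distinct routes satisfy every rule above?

A right/down-only route from A to R makes exactly 3 down-moves and 3 right-moves in some order.
With no other constraints that would be C(6,3) = 20 routes.
Split at K and multiply the segment counts (each segment already excludes blocked cells): A→K: 1; K→R: 4; product = 4.
That gives 4 routes.

4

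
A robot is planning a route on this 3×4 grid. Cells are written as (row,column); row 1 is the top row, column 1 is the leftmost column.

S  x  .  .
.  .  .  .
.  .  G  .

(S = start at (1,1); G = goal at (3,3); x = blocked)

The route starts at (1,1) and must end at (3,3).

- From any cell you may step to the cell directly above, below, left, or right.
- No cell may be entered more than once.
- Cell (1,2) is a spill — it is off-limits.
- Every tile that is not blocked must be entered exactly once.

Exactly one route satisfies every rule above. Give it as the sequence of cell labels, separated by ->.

Need to visit all 11 open cells exactly once, starting at (1,1) and ending at (3,3).
Route from (1,1): 2× down (reaching (3,1)), right to (3,2), up to (2,2), right to (2,3), up to (1,3), right to (1,4), 2× down (reaching (3,4)), left to (3,3) — 10 moves in all.
Check: all 11 open cells covered.

(1,1) -> (2,1) -> (3,1) -> (3,2) -> (2,2) -> (2,3) -> (1,3) -> (1,4) -> (2,4) -> (3,4) -> (3,3)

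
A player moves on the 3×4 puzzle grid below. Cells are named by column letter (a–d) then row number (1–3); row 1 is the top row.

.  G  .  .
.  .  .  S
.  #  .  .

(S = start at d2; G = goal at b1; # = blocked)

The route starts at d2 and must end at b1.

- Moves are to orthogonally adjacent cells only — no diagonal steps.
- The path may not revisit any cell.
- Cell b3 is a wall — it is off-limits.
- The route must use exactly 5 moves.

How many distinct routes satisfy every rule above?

Need simple routes of exactly 5 moves from d2 to b1 (Manhattan distance 3, so 1 moves are spent on a detour and 1 undoing it).
Enumerating: d2 d1 c1 c2 b2 b1 | d2 d3 c3 c2 c1 b1 | d2 d3 c3 c2 b2 b1 | d2 c2 b2 a2 a1 b1.
That gives 4 routes.

4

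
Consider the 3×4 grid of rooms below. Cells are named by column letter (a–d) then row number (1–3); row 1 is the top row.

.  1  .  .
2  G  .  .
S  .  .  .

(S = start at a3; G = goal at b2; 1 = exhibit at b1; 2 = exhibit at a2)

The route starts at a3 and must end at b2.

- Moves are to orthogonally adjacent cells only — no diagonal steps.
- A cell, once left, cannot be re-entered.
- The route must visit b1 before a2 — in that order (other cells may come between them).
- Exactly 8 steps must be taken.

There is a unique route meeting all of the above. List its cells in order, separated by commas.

The waypoints must appear in the order b1, a2, with no cell reused.
Route from a3: 2× right (reaching c3), 2× up (reaching c1), 2× left (reaching a1), down to a2, right to b2 — 8 moves in all.
Check: order respected (1 at step 5, 2 at step 7); 8 moves as required.

a3, b3, c3, c2, c1, b1, a1, a2, b2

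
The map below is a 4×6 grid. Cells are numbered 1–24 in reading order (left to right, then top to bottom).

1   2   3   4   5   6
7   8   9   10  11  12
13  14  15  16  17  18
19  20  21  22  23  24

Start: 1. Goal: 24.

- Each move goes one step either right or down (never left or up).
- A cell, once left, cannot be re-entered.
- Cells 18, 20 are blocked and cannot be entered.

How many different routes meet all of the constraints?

31

A right/down-only route from 1 to 24 makes exactly 3 down-moves and 5 right-moves in some order.
With no other constraints that would be C(8,3) = 56 routes.
Subtract routes through each blocked cell (inclusion–exclusion for overlaps): − through 18: 21 − through 20: 4 → 31.
That gives 31 routes.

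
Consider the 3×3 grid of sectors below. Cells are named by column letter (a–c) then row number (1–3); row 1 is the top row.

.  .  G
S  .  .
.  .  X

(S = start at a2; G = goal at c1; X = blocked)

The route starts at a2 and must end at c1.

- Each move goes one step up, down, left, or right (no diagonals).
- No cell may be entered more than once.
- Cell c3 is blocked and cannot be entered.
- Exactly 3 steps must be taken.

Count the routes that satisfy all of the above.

Need simple routes of exactly 3 moves from a2 to c1 (Manhattan distance 3, so 0 moves are spent on a detour and 0 undoing it).
Enumerating: a2 a1 b1 c1 | a2 b2 b1 c1 | a2 b2 c2 c1.
That gives 3 routes.

3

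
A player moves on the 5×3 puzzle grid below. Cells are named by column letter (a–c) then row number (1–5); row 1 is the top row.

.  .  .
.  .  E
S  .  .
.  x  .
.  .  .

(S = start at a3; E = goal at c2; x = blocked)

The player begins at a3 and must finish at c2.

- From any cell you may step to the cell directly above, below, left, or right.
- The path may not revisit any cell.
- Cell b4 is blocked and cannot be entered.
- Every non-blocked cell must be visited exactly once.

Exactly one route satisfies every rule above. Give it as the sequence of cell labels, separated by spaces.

Need to visit all 14 open cells exactly once, starting at a3 and ending at c2.
Cell c4 has only two open neighbours (c3 and c5), so the path must pass straight through it: one of those is the cell it's entered from and the other is where it exits.
Route from a3: down 2 to a5, right 2 to c5, up 2 to c3, left 1 to b3, up 1 to b2, left 1 to a2, up 1 to a1, right 2 to c1, down 1 to c2 — 13 moves in all.
Check: all 14 open cells covered.

a3 a4 a5 b5 c5 c4 c3 b3 b2 a2 a1 b1 c1 c2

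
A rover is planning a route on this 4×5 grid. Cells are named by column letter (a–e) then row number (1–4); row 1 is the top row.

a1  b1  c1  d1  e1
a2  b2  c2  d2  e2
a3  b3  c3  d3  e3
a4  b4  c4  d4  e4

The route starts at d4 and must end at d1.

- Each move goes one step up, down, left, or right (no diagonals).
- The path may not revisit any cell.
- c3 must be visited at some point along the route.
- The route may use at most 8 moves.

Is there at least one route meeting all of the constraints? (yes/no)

One route that works: d4 → d3 → c3 → c2 → c1 → d1.

yes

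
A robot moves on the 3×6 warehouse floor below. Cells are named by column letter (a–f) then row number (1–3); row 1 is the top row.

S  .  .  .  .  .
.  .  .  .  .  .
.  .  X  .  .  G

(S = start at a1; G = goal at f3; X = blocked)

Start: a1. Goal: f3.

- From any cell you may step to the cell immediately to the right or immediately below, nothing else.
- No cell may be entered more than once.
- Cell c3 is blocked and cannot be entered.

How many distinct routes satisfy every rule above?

A right/down-only route from a1 to f3 makes exactly 2 down-moves and 5 right-moves in some order.
With no other constraints that would be C(7,2) = 21 routes.
Subtract routes through each blocked cell (inclusion–exclusion for overlaps): − through c3: 6 → 15.
That gives 15 routes.

15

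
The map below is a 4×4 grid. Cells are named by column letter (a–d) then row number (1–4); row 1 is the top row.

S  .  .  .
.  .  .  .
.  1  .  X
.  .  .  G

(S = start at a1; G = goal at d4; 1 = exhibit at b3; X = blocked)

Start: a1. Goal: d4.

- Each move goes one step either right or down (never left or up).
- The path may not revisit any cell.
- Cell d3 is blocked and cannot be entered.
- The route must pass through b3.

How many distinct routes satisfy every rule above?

6

A right/down-only route from a1 to d4 makes exactly 3 down-moves and 3 right-moves in some order.
With no other constraints that would be C(6,3) = 20 routes.
Split at b3 and multiply the segment counts (each segment already excludes blocked cells): a1→b3: 3; b3→d4: 2; product = 6.
That gives 6 routes.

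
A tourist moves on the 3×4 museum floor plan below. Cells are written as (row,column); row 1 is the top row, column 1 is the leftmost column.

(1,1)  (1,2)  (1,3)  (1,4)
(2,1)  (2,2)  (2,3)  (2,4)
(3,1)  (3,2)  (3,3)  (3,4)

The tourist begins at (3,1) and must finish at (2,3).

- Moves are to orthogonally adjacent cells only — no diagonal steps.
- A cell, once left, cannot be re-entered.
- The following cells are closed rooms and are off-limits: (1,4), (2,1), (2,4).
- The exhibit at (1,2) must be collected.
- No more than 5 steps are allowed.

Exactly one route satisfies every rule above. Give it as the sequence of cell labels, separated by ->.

(3,1) -> (3,2) -> (2,2) -> (1,2) -> (1,3) -> (2,3)

Any route must reach (1,2) and still end at (2,3) within 5 moves, so the order of the required stops is forced.
Route from (3,1): right 1 to (3,2), up 2 to (1,2), right 1 to (1,3), down 1 to (2,3) — 5 moves in all.
Check: all required cells visited; 5 ≤ 5 moves.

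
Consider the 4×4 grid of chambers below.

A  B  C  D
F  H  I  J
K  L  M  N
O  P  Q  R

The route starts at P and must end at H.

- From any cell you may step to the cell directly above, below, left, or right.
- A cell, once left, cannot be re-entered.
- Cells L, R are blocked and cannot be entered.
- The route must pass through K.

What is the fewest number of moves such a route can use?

4

Any route passes through K somewhere between P and H. Summing Manhattan distances along the two legs (P → K → H) gives a lower bound of 2 + 2 = 4 moves.
A route of 4 moves achieves this: P → O → K → F → H.
Since 4 matches the lower bound, it is optimal.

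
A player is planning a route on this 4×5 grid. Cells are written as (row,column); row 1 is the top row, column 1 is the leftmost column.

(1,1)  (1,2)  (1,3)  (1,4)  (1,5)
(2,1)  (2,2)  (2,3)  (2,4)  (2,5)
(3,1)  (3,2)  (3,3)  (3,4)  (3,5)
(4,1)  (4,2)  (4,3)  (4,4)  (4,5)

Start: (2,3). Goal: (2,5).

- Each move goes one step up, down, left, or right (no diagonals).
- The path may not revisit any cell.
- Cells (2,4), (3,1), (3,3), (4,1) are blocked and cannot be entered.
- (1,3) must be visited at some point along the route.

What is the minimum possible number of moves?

Any route passes through (1,3) somewhere between (2,3) and (2,5). Summing Manhattan distances along the two legs ((2,3) → (1,3) → (2,5)) gives a lower bound of 1 + 3 = 4 moves.
A route of 4 moves achieves this: (2,3) → (1,3) → (1,4) → (1,5) → (2,5).
Since 4 matches the lower bound, it is optimal.

4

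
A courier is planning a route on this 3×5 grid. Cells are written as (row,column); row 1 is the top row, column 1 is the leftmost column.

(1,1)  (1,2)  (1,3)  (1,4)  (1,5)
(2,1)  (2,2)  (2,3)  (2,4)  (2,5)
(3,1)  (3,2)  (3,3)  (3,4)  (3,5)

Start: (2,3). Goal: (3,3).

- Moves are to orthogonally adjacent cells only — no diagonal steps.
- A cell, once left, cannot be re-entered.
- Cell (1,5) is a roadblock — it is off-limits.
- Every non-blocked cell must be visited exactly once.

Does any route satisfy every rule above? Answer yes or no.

yes

One route that works: (2,3) → (2,2) → (3,2) → (3,1) → (2,1) → (1,1) → (1,2) → (1,3) → (1,4) → (2,4) → (2,5) → (3,5) → (3,4) → (3,3).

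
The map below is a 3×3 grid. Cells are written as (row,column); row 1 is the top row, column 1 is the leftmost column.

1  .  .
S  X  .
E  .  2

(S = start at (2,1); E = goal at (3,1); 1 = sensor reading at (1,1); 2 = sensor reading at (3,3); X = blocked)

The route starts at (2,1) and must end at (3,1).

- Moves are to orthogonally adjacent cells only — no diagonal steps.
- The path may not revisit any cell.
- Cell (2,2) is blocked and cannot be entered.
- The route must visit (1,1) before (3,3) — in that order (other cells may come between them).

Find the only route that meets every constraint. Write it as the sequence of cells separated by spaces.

The waypoints must appear in the order (1,1), (3,3), with no cell reused.
Route from (2,1): up 1 to (1,1), right 2 to (1,3), down 2 to (3,3), left 2 to (3,1) — 7 moves in all.
Check: order respected (1 at step 1, 2 at step 5).

(2,1) (1,1) (1,2) (1,3) (2,3) (3,3) (3,2) (3,1)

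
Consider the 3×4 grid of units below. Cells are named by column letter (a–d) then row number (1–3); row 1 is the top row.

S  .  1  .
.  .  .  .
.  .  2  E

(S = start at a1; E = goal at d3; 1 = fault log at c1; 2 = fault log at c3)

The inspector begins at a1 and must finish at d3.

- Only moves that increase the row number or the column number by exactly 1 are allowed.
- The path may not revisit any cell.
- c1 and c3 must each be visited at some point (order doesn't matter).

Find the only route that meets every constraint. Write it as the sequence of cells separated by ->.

a1 -> b1 -> c1 -> c2 -> c3 -> d3

Moves only go right or down, so the column and row indices never decrease.
Route from a1: right 2 to c1, down 2 to c3, right 1 to d3 — 5 moves in all.
Check: all required cells visited.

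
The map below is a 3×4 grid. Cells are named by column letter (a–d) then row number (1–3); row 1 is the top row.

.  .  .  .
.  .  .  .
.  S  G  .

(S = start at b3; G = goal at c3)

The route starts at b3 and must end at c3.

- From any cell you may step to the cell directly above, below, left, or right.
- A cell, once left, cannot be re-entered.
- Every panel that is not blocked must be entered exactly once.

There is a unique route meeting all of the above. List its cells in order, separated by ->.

b3 -> a3 -> a2 -> a1 -> b1 -> b2 -> c2 -> c1 -> d1 -> d2 -> d3 -> c3

Need to visit all 12 open cells exactly once, starting at b3 and ending at c3.
Route from b3: left to a3, 2× up (reaching a1), right to b1, down to b2, right to c2, up to c1, right to d1, 2× down (reaching d3), left to c3 — 11 moves in all.
Check: all 12 open cells covered.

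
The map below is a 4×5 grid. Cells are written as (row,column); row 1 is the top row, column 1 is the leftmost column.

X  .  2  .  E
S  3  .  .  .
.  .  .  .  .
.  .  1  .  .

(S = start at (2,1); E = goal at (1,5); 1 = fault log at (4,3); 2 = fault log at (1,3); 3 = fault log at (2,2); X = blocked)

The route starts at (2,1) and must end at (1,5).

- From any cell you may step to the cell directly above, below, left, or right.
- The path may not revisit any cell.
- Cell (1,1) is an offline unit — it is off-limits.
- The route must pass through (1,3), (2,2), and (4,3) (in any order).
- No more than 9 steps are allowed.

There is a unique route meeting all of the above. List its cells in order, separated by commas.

(2,1), (2,2), (3,2), (4,2), (4,3), (3,3), (2,3), (1,3), (1,4), (1,5)

The 9-move cap with required stops at (1,3), (2,2), (4,3) leaves no slack for detours.
Route from (2,1): right 1 to (2,2), down 2 to (4,2), right 1 to (4,3), up 3 to (1,3), right 2 to (1,5) — 9 moves in all.
Check: all required cells visited; 9 ≤ 9 moves.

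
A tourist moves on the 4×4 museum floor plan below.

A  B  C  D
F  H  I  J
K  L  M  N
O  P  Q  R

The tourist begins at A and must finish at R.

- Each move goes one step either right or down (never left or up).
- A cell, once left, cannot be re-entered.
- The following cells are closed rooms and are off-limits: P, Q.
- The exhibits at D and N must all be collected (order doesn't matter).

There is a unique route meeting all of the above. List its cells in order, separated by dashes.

A - B - C - D - J - N - R

Moves only go right or down, so the column and row indices never decrease.
Route from A: right 3 to D, down 3 to R — 6 moves in all.
Check: all required cells visited.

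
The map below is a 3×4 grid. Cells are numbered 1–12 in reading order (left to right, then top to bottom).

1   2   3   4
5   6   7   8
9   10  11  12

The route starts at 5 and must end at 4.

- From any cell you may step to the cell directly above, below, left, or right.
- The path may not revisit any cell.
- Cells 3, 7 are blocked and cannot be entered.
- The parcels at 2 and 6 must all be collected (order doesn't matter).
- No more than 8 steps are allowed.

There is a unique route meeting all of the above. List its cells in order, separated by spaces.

5 1 2 6 10 11 12 8 4

The 8-move cap with required stops at 2, 6 leaves no slack for detours.
Route from 5: up 1 to 1, right 1 to 2, down 2 to 10, right 2 to 12, up 2 to 4 — 8 moves in all.
Check: all required cells visited; 8 ≤ 8 moves.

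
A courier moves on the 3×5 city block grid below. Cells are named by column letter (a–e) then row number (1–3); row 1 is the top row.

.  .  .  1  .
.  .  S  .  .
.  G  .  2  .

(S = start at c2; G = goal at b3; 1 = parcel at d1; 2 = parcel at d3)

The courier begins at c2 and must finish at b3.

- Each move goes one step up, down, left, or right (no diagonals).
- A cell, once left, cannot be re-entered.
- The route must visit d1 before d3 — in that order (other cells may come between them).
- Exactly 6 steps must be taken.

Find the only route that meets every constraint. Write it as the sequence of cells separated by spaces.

The waypoints must appear in the order d1, d3, with no cell reused.
Route from c2: up 1 to c1, right 1 to d1, down 2 to d3, left 2 to b3 — 6 moves in all.
Check: order respected (1 at step 2, 2 at step 4); 6 moves as required.

c2 c1 d1 d2 d3 c3 b3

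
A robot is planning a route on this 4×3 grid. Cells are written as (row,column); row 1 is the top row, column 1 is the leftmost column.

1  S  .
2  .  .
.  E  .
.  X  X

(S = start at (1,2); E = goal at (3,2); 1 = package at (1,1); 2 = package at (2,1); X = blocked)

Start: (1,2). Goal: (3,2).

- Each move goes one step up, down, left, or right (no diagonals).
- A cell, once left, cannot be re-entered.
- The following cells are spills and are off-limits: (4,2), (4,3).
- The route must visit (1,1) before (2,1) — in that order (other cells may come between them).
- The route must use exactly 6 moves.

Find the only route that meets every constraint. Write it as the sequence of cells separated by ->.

The waypoints must appear in the order (1,1), (2,1), with no cell reused.
Route from (1,2): left to (1,1), down to (2,1), 2× right (reaching (2,3)), down to (3,3), left to (3,2) — 6 moves in all.
Check: order respected (1 at step 1, 2 at step 2); 6 moves as required.

(1,2) -> (1,1) -> (2,1) -> (2,2) -> (2,3) -> (3,3) -> (3,2)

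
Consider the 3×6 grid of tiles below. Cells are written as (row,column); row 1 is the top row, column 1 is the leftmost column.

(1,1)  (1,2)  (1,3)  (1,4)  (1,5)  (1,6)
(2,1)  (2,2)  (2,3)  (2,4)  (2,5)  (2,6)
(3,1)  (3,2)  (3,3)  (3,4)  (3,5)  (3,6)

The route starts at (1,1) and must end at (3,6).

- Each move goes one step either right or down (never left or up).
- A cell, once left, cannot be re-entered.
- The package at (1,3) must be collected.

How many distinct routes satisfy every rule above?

10

A right/down-only route from (1,1) to (3,6) makes exactly 2 down-moves and 5 right-moves in some order.
With no other constraints that would be C(7,2) = 21 routes.
Split at (1,3) and multiply the segment counts: (1,1)→(1,3): 1; (1,3)→(3,6): 10; product = 10.
That gives 10 routes.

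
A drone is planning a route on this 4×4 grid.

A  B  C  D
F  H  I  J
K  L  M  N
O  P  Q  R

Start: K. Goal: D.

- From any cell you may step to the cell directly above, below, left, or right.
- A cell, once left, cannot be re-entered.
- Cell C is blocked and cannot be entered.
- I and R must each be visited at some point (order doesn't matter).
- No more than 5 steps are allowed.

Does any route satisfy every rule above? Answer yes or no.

Even ignoring the no-revisit rule, getting from K to D, taking the cheapest ordering K → R → I → D needs at least 4 + 3 + 2 = 9 moves (Manhattan distance per leg), which exceeds the 5-move limit.

no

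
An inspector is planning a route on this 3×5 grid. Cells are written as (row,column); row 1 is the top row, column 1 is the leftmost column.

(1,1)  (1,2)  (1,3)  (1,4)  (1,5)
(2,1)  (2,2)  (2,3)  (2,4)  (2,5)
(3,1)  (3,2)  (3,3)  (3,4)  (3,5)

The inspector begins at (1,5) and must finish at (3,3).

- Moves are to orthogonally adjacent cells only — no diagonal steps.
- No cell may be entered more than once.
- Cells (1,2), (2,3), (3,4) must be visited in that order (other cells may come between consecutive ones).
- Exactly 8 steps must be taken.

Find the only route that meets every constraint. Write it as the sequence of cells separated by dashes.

(1,5) - (1,4) - (1,3) - (1,2) - (2,2) - (2,3) - (2,4) - (3,4) - (3,3)

The waypoints must appear in the order (1,2), (2,3), (3,4), with no cell reused.
Route from (1,5): left 3 to (1,2), down 1 to (2,2), right 2 to (2,4), down 1 to (3,4), left 1 to (3,3) — 8 moves in all.
Check: order respected ((1,2) at step 3, (2,3) at step 5, (3,4) at step 7); 8 moves as required.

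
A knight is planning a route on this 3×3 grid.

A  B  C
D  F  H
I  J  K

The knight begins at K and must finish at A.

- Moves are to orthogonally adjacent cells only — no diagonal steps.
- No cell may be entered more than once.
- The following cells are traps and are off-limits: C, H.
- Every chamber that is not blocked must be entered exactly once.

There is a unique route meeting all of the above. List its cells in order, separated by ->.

Need to visit all 7 open cells exactly once, starting at K and ending at A.
Route from K: left 2 to I, up 1 to D, right 1 to F, up 1 to B, left 1 to A — 6 moves in all.
Check: all 7 open cells covered.

K -> J -> I -> D -> F -> B -> A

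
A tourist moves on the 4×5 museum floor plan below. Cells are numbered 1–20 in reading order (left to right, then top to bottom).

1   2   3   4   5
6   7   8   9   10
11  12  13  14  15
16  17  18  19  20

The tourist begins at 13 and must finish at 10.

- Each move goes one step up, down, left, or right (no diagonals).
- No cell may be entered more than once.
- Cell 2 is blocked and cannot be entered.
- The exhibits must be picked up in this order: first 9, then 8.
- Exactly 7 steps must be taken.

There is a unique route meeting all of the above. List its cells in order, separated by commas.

13, 14, 9, 8, 3, 4, 5, 10

The waypoints must appear in the order 9, 8, with no cell reused.
Route from 13: right to 14, up to 9, left to 8, up to 3, 2× right (reaching 5), down to 10 — 7 moves in all.
Check: order respected (9 at step 2, 8 at step 3); 7 moves as required.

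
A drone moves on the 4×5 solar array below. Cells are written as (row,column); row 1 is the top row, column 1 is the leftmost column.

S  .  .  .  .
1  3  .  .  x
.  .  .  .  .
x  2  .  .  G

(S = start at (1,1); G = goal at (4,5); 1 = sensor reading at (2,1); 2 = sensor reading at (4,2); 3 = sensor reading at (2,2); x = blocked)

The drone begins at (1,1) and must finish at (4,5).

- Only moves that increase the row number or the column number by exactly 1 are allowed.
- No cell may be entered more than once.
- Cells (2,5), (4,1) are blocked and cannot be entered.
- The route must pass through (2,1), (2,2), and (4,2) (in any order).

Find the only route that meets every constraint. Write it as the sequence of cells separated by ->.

Moves only go right or down, so the column and row indices never decrease.
Route from (1,1): down to (2,1), right to (2,2), 2× down (reaching (4,2)), 3× right (reaching (4,5)) — 7 moves in all.
Check: all required cells visited.

(1,1) -> (2,1) -> (2,2) -> (3,2) -> (4,2) -> (4,3) -> (4,4) -> (4,5)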